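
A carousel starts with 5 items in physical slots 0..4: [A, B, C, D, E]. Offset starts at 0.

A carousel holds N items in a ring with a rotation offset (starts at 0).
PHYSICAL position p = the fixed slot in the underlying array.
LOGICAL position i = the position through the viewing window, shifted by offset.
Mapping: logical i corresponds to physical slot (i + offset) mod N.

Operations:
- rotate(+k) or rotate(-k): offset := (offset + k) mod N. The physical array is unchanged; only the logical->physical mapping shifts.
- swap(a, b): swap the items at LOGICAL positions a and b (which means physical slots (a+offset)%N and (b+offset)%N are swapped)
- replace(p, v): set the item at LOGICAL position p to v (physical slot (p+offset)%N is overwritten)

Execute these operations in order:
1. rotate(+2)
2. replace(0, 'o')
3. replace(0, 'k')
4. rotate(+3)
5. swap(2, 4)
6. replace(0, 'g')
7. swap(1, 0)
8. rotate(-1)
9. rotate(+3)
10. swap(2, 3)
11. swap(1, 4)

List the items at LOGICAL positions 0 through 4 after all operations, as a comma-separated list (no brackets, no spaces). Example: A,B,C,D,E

Answer: E,g,B,k,D

Derivation:
After op 1 (rotate(+2)): offset=2, physical=[A,B,C,D,E], logical=[C,D,E,A,B]
After op 2 (replace(0, 'o')): offset=2, physical=[A,B,o,D,E], logical=[o,D,E,A,B]
After op 3 (replace(0, 'k')): offset=2, physical=[A,B,k,D,E], logical=[k,D,E,A,B]
After op 4 (rotate(+3)): offset=0, physical=[A,B,k,D,E], logical=[A,B,k,D,E]
After op 5 (swap(2, 4)): offset=0, physical=[A,B,E,D,k], logical=[A,B,E,D,k]
After op 6 (replace(0, 'g')): offset=0, physical=[g,B,E,D,k], logical=[g,B,E,D,k]
After op 7 (swap(1, 0)): offset=0, physical=[B,g,E,D,k], logical=[B,g,E,D,k]
After op 8 (rotate(-1)): offset=4, physical=[B,g,E,D,k], logical=[k,B,g,E,D]
After op 9 (rotate(+3)): offset=2, physical=[B,g,E,D,k], logical=[E,D,k,B,g]
After op 10 (swap(2, 3)): offset=2, physical=[k,g,E,D,B], logical=[E,D,B,k,g]
After op 11 (swap(1, 4)): offset=2, physical=[k,D,E,g,B], logical=[E,g,B,k,D]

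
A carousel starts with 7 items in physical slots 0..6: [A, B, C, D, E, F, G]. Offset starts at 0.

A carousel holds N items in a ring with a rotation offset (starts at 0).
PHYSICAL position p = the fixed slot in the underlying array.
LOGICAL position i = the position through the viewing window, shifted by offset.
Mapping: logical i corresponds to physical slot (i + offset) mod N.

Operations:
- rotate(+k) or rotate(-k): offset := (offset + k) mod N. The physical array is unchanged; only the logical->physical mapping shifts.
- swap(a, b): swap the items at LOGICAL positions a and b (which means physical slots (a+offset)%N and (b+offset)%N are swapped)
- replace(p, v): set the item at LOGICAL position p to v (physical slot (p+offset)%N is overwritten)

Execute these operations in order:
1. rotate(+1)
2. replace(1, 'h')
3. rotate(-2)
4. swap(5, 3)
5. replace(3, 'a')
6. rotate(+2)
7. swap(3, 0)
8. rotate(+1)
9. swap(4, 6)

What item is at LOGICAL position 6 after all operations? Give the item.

Answer: G

Derivation:
After op 1 (rotate(+1)): offset=1, physical=[A,B,C,D,E,F,G], logical=[B,C,D,E,F,G,A]
After op 2 (replace(1, 'h')): offset=1, physical=[A,B,h,D,E,F,G], logical=[B,h,D,E,F,G,A]
After op 3 (rotate(-2)): offset=6, physical=[A,B,h,D,E,F,G], logical=[G,A,B,h,D,E,F]
After op 4 (swap(5, 3)): offset=6, physical=[A,B,E,D,h,F,G], logical=[G,A,B,E,D,h,F]
After op 5 (replace(3, 'a')): offset=6, physical=[A,B,a,D,h,F,G], logical=[G,A,B,a,D,h,F]
After op 6 (rotate(+2)): offset=1, physical=[A,B,a,D,h,F,G], logical=[B,a,D,h,F,G,A]
After op 7 (swap(3, 0)): offset=1, physical=[A,h,a,D,B,F,G], logical=[h,a,D,B,F,G,A]
After op 8 (rotate(+1)): offset=2, physical=[A,h,a,D,B,F,G], logical=[a,D,B,F,G,A,h]
After op 9 (swap(4, 6)): offset=2, physical=[A,G,a,D,B,F,h], logical=[a,D,B,F,h,A,G]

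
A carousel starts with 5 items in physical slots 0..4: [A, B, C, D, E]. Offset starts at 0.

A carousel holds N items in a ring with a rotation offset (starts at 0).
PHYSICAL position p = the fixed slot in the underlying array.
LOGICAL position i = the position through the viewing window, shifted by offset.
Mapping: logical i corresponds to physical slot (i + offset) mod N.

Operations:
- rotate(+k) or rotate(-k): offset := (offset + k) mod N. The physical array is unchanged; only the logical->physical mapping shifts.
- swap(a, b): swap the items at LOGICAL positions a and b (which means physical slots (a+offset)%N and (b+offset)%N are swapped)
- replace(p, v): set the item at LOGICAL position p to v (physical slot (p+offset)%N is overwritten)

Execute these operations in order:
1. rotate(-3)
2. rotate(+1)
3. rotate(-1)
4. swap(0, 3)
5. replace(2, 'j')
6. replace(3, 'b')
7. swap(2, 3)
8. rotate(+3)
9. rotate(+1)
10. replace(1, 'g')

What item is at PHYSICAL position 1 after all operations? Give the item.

After op 1 (rotate(-3)): offset=2, physical=[A,B,C,D,E], logical=[C,D,E,A,B]
After op 2 (rotate(+1)): offset=3, physical=[A,B,C,D,E], logical=[D,E,A,B,C]
After op 3 (rotate(-1)): offset=2, physical=[A,B,C,D,E], logical=[C,D,E,A,B]
After op 4 (swap(0, 3)): offset=2, physical=[C,B,A,D,E], logical=[A,D,E,C,B]
After op 5 (replace(2, 'j')): offset=2, physical=[C,B,A,D,j], logical=[A,D,j,C,B]
After op 6 (replace(3, 'b')): offset=2, physical=[b,B,A,D,j], logical=[A,D,j,b,B]
After op 7 (swap(2, 3)): offset=2, physical=[j,B,A,D,b], logical=[A,D,b,j,B]
After op 8 (rotate(+3)): offset=0, physical=[j,B,A,D,b], logical=[j,B,A,D,b]
After op 9 (rotate(+1)): offset=1, physical=[j,B,A,D,b], logical=[B,A,D,b,j]
After op 10 (replace(1, 'g')): offset=1, physical=[j,B,g,D,b], logical=[B,g,D,b,j]

Answer: B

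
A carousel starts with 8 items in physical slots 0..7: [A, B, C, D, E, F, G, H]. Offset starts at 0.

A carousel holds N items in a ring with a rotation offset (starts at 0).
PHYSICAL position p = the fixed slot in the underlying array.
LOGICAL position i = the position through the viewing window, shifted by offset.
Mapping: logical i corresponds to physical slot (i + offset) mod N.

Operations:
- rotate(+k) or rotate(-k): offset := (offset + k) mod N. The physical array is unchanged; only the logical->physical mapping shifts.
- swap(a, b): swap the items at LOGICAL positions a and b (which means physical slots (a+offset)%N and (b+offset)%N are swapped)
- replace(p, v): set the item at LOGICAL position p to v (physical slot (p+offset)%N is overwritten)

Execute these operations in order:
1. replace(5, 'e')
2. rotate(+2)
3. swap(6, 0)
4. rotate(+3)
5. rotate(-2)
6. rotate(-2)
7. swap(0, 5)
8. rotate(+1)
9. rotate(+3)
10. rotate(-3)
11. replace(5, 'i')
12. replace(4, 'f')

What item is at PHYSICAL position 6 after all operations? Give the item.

Answer: f

Derivation:
After op 1 (replace(5, 'e')): offset=0, physical=[A,B,C,D,E,e,G,H], logical=[A,B,C,D,E,e,G,H]
After op 2 (rotate(+2)): offset=2, physical=[A,B,C,D,E,e,G,H], logical=[C,D,E,e,G,H,A,B]
After op 3 (swap(6, 0)): offset=2, physical=[C,B,A,D,E,e,G,H], logical=[A,D,E,e,G,H,C,B]
After op 4 (rotate(+3)): offset=5, physical=[C,B,A,D,E,e,G,H], logical=[e,G,H,C,B,A,D,E]
After op 5 (rotate(-2)): offset=3, physical=[C,B,A,D,E,e,G,H], logical=[D,E,e,G,H,C,B,A]
After op 6 (rotate(-2)): offset=1, physical=[C,B,A,D,E,e,G,H], logical=[B,A,D,E,e,G,H,C]
After op 7 (swap(0, 5)): offset=1, physical=[C,G,A,D,E,e,B,H], logical=[G,A,D,E,e,B,H,C]
After op 8 (rotate(+1)): offset=2, physical=[C,G,A,D,E,e,B,H], logical=[A,D,E,e,B,H,C,G]
After op 9 (rotate(+3)): offset=5, physical=[C,G,A,D,E,e,B,H], logical=[e,B,H,C,G,A,D,E]
After op 10 (rotate(-3)): offset=2, physical=[C,G,A,D,E,e,B,H], logical=[A,D,E,e,B,H,C,G]
After op 11 (replace(5, 'i')): offset=2, physical=[C,G,A,D,E,e,B,i], logical=[A,D,E,e,B,i,C,G]
After op 12 (replace(4, 'f')): offset=2, physical=[C,G,A,D,E,e,f,i], logical=[A,D,E,e,f,i,C,G]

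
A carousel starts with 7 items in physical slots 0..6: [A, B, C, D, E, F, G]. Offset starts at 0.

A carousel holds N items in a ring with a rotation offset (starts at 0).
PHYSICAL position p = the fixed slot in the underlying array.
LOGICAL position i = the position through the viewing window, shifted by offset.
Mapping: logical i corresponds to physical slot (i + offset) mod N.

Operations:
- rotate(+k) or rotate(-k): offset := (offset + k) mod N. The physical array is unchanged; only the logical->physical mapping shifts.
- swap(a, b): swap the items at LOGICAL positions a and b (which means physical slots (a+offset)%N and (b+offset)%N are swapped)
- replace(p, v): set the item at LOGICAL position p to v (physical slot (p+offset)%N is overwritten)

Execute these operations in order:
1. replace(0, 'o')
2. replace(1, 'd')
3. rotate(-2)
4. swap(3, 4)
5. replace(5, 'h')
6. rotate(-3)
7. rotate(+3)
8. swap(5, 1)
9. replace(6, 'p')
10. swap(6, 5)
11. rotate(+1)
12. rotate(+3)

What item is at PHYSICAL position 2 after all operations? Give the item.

Answer: d

Derivation:
After op 1 (replace(0, 'o')): offset=0, physical=[o,B,C,D,E,F,G], logical=[o,B,C,D,E,F,G]
After op 2 (replace(1, 'd')): offset=0, physical=[o,d,C,D,E,F,G], logical=[o,d,C,D,E,F,G]
After op 3 (rotate(-2)): offset=5, physical=[o,d,C,D,E,F,G], logical=[F,G,o,d,C,D,E]
After op 4 (swap(3, 4)): offset=5, physical=[o,C,d,D,E,F,G], logical=[F,G,o,C,d,D,E]
After op 5 (replace(5, 'h')): offset=5, physical=[o,C,d,h,E,F,G], logical=[F,G,o,C,d,h,E]
After op 6 (rotate(-3)): offset=2, physical=[o,C,d,h,E,F,G], logical=[d,h,E,F,G,o,C]
After op 7 (rotate(+3)): offset=5, physical=[o,C,d,h,E,F,G], logical=[F,G,o,C,d,h,E]
After op 8 (swap(5, 1)): offset=5, physical=[o,C,d,G,E,F,h], logical=[F,h,o,C,d,G,E]
After op 9 (replace(6, 'p')): offset=5, physical=[o,C,d,G,p,F,h], logical=[F,h,o,C,d,G,p]
After op 10 (swap(6, 5)): offset=5, physical=[o,C,d,p,G,F,h], logical=[F,h,o,C,d,p,G]
After op 11 (rotate(+1)): offset=6, physical=[o,C,d,p,G,F,h], logical=[h,o,C,d,p,G,F]
After op 12 (rotate(+3)): offset=2, physical=[o,C,d,p,G,F,h], logical=[d,p,G,F,h,o,C]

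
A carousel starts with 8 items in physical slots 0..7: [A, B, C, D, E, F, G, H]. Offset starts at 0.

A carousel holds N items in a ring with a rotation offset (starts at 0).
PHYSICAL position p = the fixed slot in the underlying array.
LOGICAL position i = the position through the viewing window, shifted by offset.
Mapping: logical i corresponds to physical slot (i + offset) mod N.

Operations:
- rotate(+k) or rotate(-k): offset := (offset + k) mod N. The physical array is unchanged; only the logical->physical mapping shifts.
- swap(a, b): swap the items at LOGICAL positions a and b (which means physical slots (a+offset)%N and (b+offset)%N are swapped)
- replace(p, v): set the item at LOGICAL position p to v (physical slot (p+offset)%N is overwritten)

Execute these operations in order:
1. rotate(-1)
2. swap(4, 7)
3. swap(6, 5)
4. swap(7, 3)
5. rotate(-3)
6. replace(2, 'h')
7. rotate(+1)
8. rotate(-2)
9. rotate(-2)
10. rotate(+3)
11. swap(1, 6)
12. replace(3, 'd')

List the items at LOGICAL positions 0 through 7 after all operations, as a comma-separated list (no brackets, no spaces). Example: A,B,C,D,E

Answer: F,D,h,d,A,B,E,G

Derivation:
After op 1 (rotate(-1)): offset=7, physical=[A,B,C,D,E,F,G,H], logical=[H,A,B,C,D,E,F,G]
After op 2 (swap(4, 7)): offset=7, physical=[A,B,C,G,E,F,D,H], logical=[H,A,B,C,G,E,F,D]
After op 3 (swap(6, 5)): offset=7, physical=[A,B,C,G,F,E,D,H], logical=[H,A,B,C,G,F,E,D]
After op 4 (swap(7, 3)): offset=7, physical=[A,B,D,G,F,E,C,H], logical=[H,A,B,D,G,F,E,C]
After op 5 (rotate(-3)): offset=4, physical=[A,B,D,G,F,E,C,H], logical=[F,E,C,H,A,B,D,G]
After op 6 (replace(2, 'h')): offset=4, physical=[A,B,D,G,F,E,h,H], logical=[F,E,h,H,A,B,D,G]
After op 7 (rotate(+1)): offset=5, physical=[A,B,D,G,F,E,h,H], logical=[E,h,H,A,B,D,G,F]
After op 8 (rotate(-2)): offset=3, physical=[A,B,D,G,F,E,h,H], logical=[G,F,E,h,H,A,B,D]
After op 9 (rotate(-2)): offset=1, physical=[A,B,D,G,F,E,h,H], logical=[B,D,G,F,E,h,H,A]
After op 10 (rotate(+3)): offset=4, physical=[A,B,D,G,F,E,h,H], logical=[F,E,h,H,A,B,D,G]
After op 11 (swap(1, 6)): offset=4, physical=[A,B,E,G,F,D,h,H], logical=[F,D,h,H,A,B,E,G]
After op 12 (replace(3, 'd')): offset=4, physical=[A,B,E,G,F,D,h,d], logical=[F,D,h,d,A,B,E,G]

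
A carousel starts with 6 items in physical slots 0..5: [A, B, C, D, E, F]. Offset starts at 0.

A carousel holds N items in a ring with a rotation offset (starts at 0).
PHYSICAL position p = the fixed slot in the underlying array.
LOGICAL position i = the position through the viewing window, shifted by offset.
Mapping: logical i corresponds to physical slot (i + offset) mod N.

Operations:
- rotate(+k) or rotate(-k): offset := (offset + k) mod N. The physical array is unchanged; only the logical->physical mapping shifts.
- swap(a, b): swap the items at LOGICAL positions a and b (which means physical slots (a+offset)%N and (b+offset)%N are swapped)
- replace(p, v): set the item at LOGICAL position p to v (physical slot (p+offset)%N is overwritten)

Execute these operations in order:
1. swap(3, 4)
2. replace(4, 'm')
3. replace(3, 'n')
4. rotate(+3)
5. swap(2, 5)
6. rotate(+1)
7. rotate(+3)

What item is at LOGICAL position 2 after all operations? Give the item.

After op 1 (swap(3, 4)): offset=0, physical=[A,B,C,E,D,F], logical=[A,B,C,E,D,F]
After op 2 (replace(4, 'm')): offset=0, physical=[A,B,C,E,m,F], logical=[A,B,C,E,m,F]
After op 3 (replace(3, 'n')): offset=0, physical=[A,B,C,n,m,F], logical=[A,B,C,n,m,F]
After op 4 (rotate(+3)): offset=3, physical=[A,B,C,n,m,F], logical=[n,m,F,A,B,C]
After op 5 (swap(2, 5)): offset=3, physical=[A,B,F,n,m,C], logical=[n,m,C,A,B,F]
After op 6 (rotate(+1)): offset=4, physical=[A,B,F,n,m,C], logical=[m,C,A,B,F,n]
After op 7 (rotate(+3)): offset=1, physical=[A,B,F,n,m,C], logical=[B,F,n,m,C,A]

Answer: n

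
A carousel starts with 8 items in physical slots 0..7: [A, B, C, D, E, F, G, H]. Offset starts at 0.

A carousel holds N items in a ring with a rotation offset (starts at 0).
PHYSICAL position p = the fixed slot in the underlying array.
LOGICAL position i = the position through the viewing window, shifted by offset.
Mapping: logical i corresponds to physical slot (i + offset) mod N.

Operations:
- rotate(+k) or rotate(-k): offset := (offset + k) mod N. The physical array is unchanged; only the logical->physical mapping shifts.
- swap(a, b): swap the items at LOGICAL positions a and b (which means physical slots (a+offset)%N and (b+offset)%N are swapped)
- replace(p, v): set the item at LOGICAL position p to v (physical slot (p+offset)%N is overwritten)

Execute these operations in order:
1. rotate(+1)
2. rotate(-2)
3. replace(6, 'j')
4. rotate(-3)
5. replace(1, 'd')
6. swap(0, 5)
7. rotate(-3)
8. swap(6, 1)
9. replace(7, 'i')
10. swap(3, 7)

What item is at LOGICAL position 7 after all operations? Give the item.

After op 1 (rotate(+1)): offset=1, physical=[A,B,C,D,E,F,G,H], logical=[B,C,D,E,F,G,H,A]
After op 2 (rotate(-2)): offset=7, physical=[A,B,C,D,E,F,G,H], logical=[H,A,B,C,D,E,F,G]
After op 3 (replace(6, 'j')): offset=7, physical=[A,B,C,D,E,j,G,H], logical=[H,A,B,C,D,E,j,G]
After op 4 (rotate(-3)): offset=4, physical=[A,B,C,D,E,j,G,H], logical=[E,j,G,H,A,B,C,D]
After op 5 (replace(1, 'd')): offset=4, physical=[A,B,C,D,E,d,G,H], logical=[E,d,G,H,A,B,C,D]
After op 6 (swap(0, 5)): offset=4, physical=[A,E,C,D,B,d,G,H], logical=[B,d,G,H,A,E,C,D]
After op 7 (rotate(-3)): offset=1, physical=[A,E,C,D,B,d,G,H], logical=[E,C,D,B,d,G,H,A]
After op 8 (swap(6, 1)): offset=1, physical=[A,E,H,D,B,d,G,C], logical=[E,H,D,B,d,G,C,A]
After op 9 (replace(7, 'i')): offset=1, physical=[i,E,H,D,B,d,G,C], logical=[E,H,D,B,d,G,C,i]
After op 10 (swap(3, 7)): offset=1, physical=[B,E,H,D,i,d,G,C], logical=[E,H,D,i,d,G,C,B]

Answer: B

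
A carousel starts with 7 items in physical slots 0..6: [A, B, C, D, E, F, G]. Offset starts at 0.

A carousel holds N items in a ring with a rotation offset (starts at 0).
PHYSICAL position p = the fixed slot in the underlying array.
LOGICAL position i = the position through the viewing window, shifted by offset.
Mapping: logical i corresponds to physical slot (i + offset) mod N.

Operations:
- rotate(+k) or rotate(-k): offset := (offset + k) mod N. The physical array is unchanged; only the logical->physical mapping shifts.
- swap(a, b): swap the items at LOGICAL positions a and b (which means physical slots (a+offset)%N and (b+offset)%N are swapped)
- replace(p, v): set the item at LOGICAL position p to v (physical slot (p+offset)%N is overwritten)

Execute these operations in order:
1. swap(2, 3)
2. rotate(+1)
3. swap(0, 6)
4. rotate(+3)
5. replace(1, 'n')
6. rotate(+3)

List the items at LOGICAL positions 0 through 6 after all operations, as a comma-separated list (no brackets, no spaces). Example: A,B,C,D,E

After op 1 (swap(2, 3)): offset=0, physical=[A,B,D,C,E,F,G], logical=[A,B,D,C,E,F,G]
After op 2 (rotate(+1)): offset=1, physical=[A,B,D,C,E,F,G], logical=[B,D,C,E,F,G,A]
After op 3 (swap(0, 6)): offset=1, physical=[B,A,D,C,E,F,G], logical=[A,D,C,E,F,G,B]
After op 4 (rotate(+3)): offset=4, physical=[B,A,D,C,E,F,G], logical=[E,F,G,B,A,D,C]
After op 5 (replace(1, 'n')): offset=4, physical=[B,A,D,C,E,n,G], logical=[E,n,G,B,A,D,C]
After op 6 (rotate(+3)): offset=0, physical=[B,A,D,C,E,n,G], logical=[B,A,D,C,E,n,G]

Answer: B,A,D,C,E,n,G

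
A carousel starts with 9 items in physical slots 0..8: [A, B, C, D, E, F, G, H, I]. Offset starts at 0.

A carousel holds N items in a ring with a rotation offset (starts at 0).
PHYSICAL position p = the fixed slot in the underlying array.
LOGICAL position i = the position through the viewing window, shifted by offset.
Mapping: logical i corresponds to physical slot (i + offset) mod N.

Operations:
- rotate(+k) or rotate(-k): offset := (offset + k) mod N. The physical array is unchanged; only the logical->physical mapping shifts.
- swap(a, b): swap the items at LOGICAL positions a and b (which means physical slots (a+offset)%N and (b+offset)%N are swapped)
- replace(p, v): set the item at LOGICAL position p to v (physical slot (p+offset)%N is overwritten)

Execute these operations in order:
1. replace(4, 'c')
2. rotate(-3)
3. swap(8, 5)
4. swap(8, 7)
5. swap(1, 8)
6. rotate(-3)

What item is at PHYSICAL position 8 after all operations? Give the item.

After op 1 (replace(4, 'c')): offset=0, physical=[A,B,C,D,c,F,G,H,I], logical=[A,B,C,D,c,F,G,H,I]
After op 2 (rotate(-3)): offset=6, physical=[A,B,C,D,c,F,G,H,I], logical=[G,H,I,A,B,C,D,c,F]
After op 3 (swap(8, 5)): offset=6, physical=[A,B,F,D,c,C,G,H,I], logical=[G,H,I,A,B,F,D,c,C]
After op 4 (swap(8, 7)): offset=6, physical=[A,B,F,D,C,c,G,H,I], logical=[G,H,I,A,B,F,D,C,c]
After op 5 (swap(1, 8)): offset=6, physical=[A,B,F,D,C,H,G,c,I], logical=[G,c,I,A,B,F,D,C,H]
After op 6 (rotate(-3)): offset=3, physical=[A,B,F,D,C,H,G,c,I], logical=[D,C,H,G,c,I,A,B,F]

Answer: I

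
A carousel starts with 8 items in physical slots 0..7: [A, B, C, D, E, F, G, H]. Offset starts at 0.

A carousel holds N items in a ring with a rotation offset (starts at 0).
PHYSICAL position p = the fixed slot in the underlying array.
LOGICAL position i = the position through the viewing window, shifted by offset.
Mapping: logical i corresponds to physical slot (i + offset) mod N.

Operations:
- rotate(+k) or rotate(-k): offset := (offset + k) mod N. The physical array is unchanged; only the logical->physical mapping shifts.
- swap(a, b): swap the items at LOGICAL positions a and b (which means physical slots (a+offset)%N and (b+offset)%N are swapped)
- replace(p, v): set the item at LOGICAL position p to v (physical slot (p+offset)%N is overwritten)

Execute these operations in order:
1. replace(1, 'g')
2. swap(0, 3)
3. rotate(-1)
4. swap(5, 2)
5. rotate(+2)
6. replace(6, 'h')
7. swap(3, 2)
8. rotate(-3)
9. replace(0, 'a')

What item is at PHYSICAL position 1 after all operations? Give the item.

Answer: E

Derivation:
After op 1 (replace(1, 'g')): offset=0, physical=[A,g,C,D,E,F,G,H], logical=[A,g,C,D,E,F,G,H]
After op 2 (swap(0, 3)): offset=0, physical=[D,g,C,A,E,F,G,H], logical=[D,g,C,A,E,F,G,H]
After op 3 (rotate(-1)): offset=7, physical=[D,g,C,A,E,F,G,H], logical=[H,D,g,C,A,E,F,G]
After op 4 (swap(5, 2)): offset=7, physical=[D,E,C,A,g,F,G,H], logical=[H,D,E,C,A,g,F,G]
After op 5 (rotate(+2)): offset=1, physical=[D,E,C,A,g,F,G,H], logical=[E,C,A,g,F,G,H,D]
After op 6 (replace(6, 'h')): offset=1, physical=[D,E,C,A,g,F,G,h], logical=[E,C,A,g,F,G,h,D]
After op 7 (swap(3, 2)): offset=1, physical=[D,E,C,g,A,F,G,h], logical=[E,C,g,A,F,G,h,D]
After op 8 (rotate(-3)): offset=6, physical=[D,E,C,g,A,F,G,h], logical=[G,h,D,E,C,g,A,F]
After op 9 (replace(0, 'a')): offset=6, physical=[D,E,C,g,A,F,a,h], logical=[a,h,D,E,C,g,A,F]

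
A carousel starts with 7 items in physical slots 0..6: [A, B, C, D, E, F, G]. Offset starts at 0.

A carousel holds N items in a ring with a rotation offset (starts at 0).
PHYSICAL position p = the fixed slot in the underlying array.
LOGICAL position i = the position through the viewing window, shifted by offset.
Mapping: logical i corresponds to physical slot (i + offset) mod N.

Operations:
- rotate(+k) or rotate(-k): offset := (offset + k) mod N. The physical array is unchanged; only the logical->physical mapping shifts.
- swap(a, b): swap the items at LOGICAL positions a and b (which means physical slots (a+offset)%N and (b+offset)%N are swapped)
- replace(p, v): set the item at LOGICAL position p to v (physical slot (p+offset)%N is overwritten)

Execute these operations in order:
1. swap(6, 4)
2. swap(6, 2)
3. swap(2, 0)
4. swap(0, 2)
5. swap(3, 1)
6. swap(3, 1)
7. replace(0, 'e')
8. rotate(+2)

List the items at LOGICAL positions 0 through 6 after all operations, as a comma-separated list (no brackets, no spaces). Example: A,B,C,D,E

After op 1 (swap(6, 4)): offset=0, physical=[A,B,C,D,G,F,E], logical=[A,B,C,D,G,F,E]
After op 2 (swap(6, 2)): offset=0, physical=[A,B,E,D,G,F,C], logical=[A,B,E,D,G,F,C]
After op 3 (swap(2, 0)): offset=0, physical=[E,B,A,D,G,F,C], logical=[E,B,A,D,G,F,C]
After op 4 (swap(0, 2)): offset=0, physical=[A,B,E,D,G,F,C], logical=[A,B,E,D,G,F,C]
After op 5 (swap(3, 1)): offset=0, physical=[A,D,E,B,G,F,C], logical=[A,D,E,B,G,F,C]
After op 6 (swap(3, 1)): offset=0, physical=[A,B,E,D,G,F,C], logical=[A,B,E,D,G,F,C]
After op 7 (replace(0, 'e')): offset=0, physical=[e,B,E,D,G,F,C], logical=[e,B,E,D,G,F,C]
After op 8 (rotate(+2)): offset=2, physical=[e,B,E,D,G,F,C], logical=[E,D,G,F,C,e,B]

Answer: E,D,G,F,C,e,B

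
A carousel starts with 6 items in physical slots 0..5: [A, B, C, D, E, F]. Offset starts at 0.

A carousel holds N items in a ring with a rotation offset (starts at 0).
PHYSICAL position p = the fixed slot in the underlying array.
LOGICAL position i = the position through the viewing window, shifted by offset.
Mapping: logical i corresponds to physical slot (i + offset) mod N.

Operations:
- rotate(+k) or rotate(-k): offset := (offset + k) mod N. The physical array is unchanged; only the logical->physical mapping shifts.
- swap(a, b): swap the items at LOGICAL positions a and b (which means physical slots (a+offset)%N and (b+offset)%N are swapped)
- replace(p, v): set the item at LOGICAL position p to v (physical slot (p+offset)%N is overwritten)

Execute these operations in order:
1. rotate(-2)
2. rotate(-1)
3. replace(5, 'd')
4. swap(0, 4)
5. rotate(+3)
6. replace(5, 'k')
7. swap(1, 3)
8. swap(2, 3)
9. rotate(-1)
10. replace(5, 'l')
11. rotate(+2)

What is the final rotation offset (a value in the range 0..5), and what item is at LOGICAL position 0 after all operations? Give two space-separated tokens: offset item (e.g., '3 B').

Answer: 1 B

Derivation:
After op 1 (rotate(-2)): offset=4, physical=[A,B,C,D,E,F], logical=[E,F,A,B,C,D]
After op 2 (rotate(-1)): offset=3, physical=[A,B,C,D,E,F], logical=[D,E,F,A,B,C]
After op 3 (replace(5, 'd')): offset=3, physical=[A,B,d,D,E,F], logical=[D,E,F,A,B,d]
After op 4 (swap(0, 4)): offset=3, physical=[A,D,d,B,E,F], logical=[B,E,F,A,D,d]
After op 5 (rotate(+3)): offset=0, physical=[A,D,d,B,E,F], logical=[A,D,d,B,E,F]
After op 6 (replace(5, 'k')): offset=0, physical=[A,D,d,B,E,k], logical=[A,D,d,B,E,k]
After op 7 (swap(1, 3)): offset=0, physical=[A,B,d,D,E,k], logical=[A,B,d,D,E,k]
After op 8 (swap(2, 3)): offset=0, physical=[A,B,D,d,E,k], logical=[A,B,D,d,E,k]
After op 9 (rotate(-1)): offset=5, physical=[A,B,D,d,E,k], logical=[k,A,B,D,d,E]
After op 10 (replace(5, 'l')): offset=5, physical=[A,B,D,d,l,k], logical=[k,A,B,D,d,l]
After op 11 (rotate(+2)): offset=1, physical=[A,B,D,d,l,k], logical=[B,D,d,l,k,A]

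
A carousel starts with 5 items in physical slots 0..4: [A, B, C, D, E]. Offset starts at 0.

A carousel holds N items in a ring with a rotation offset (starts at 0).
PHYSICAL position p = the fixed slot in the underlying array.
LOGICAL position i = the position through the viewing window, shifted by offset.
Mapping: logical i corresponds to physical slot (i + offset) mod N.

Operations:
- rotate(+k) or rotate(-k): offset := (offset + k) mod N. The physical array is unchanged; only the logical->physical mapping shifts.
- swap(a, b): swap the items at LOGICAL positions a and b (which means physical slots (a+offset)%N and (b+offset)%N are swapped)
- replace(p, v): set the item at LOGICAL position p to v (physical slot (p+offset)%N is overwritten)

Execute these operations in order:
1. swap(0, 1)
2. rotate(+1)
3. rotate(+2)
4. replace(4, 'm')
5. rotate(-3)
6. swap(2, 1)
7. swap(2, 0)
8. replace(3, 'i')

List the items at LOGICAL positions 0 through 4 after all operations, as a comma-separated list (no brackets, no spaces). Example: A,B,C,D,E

Answer: A,m,B,i,E

Derivation:
After op 1 (swap(0, 1)): offset=0, physical=[B,A,C,D,E], logical=[B,A,C,D,E]
After op 2 (rotate(+1)): offset=1, physical=[B,A,C,D,E], logical=[A,C,D,E,B]
After op 3 (rotate(+2)): offset=3, physical=[B,A,C,D,E], logical=[D,E,B,A,C]
After op 4 (replace(4, 'm')): offset=3, physical=[B,A,m,D,E], logical=[D,E,B,A,m]
After op 5 (rotate(-3)): offset=0, physical=[B,A,m,D,E], logical=[B,A,m,D,E]
After op 6 (swap(2, 1)): offset=0, physical=[B,m,A,D,E], logical=[B,m,A,D,E]
After op 7 (swap(2, 0)): offset=0, physical=[A,m,B,D,E], logical=[A,m,B,D,E]
After op 8 (replace(3, 'i')): offset=0, physical=[A,m,B,i,E], logical=[A,m,B,i,E]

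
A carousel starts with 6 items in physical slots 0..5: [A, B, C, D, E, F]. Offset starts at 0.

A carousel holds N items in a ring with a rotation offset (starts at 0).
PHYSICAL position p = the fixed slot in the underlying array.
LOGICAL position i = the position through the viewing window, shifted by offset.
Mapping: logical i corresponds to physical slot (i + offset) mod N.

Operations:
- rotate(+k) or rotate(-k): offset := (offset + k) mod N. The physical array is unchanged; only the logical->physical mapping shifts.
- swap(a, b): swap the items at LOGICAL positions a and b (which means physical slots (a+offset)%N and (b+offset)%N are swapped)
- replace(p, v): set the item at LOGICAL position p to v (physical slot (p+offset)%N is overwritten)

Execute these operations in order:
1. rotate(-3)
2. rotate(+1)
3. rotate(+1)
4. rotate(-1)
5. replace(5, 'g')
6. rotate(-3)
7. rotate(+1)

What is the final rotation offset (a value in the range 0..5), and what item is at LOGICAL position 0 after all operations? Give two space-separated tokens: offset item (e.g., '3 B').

After op 1 (rotate(-3)): offset=3, physical=[A,B,C,D,E,F], logical=[D,E,F,A,B,C]
After op 2 (rotate(+1)): offset=4, physical=[A,B,C,D,E,F], logical=[E,F,A,B,C,D]
After op 3 (rotate(+1)): offset=5, physical=[A,B,C,D,E,F], logical=[F,A,B,C,D,E]
After op 4 (rotate(-1)): offset=4, physical=[A,B,C,D,E,F], logical=[E,F,A,B,C,D]
After op 5 (replace(5, 'g')): offset=4, physical=[A,B,C,g,E,F], logical=[E,F,A,B,C,g]
After op 6 (rotate(-3)): offset=1, physical=[A,B,C,g,E,F], logical=[B,C,g,E,F,A]
After op 7 (rotate(+1)): offset=2, physical=[A,B,C,g,E,F], logical=[C,g,E,F,A,B]

Answer: 2 C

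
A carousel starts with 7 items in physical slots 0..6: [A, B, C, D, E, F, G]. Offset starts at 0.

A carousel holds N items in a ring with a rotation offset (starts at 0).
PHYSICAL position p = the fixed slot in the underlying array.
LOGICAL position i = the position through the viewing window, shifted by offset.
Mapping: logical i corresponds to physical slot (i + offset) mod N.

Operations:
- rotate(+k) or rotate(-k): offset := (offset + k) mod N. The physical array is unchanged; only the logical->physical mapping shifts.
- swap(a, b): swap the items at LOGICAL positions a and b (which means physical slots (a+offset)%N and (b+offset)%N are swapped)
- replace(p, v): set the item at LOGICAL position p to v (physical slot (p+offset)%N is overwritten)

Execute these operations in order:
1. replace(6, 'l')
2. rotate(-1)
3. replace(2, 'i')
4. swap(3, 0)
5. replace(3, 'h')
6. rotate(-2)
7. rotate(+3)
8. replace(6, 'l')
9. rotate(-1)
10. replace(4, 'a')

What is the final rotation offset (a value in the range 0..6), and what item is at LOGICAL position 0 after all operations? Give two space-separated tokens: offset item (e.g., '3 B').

Answer: 6 l

Derivation:
After op 1 (replace(6, 'l')): offset=0, physical=[A,B,C,D,E,F,l], logical=[A,B,C,D,E,F,l]
After op 2 (rotate(-1)): offset=6, physical=[A,B,C,D,E,F,l], logical=[l,A,B,C,D,E,F]
After op 3 (replace(2, 'i')): offset=6, physical=[A,i,C,D,E,F,l], logical=[l,A,i,C,D,E,F]
After op 4 (swap(3, 0)): offset=6, physical=[A,i,l,D,E,F,C], logical=[C,A,i,l,D,E,F]
After op 5 (replace(3, 'h')): offset=6, physical=[A,i,h,D,E,F,C], logical=[C,A,i,h,D,E,F]
After op 6 (rotate(-2)): offset=4, physical=[A,i,h,D,E,F,C], logical=[E,F,C,A,i,h,D]
After op 7 (rotate(+3)): offset=0, physical=[A,i,h,D,E,F,C], logical=[A,i,h,D,E,F,C]
After op 8 (replace(6, 'l')): offset=0, physical=[A,i,h,D,E,F,l], logical=[A,i,h,D,E,F,l]
After op 9 (rotate(-1)): offset=6, physical=[A,i,h,D,E,F,l], logical=[l,A,i,h,D,E,F]
After op 10 (replace(4, 'a')): offset=6, physical=[A,i,h,a,E,F,l], logical=[l,A,i,h,a,E,F]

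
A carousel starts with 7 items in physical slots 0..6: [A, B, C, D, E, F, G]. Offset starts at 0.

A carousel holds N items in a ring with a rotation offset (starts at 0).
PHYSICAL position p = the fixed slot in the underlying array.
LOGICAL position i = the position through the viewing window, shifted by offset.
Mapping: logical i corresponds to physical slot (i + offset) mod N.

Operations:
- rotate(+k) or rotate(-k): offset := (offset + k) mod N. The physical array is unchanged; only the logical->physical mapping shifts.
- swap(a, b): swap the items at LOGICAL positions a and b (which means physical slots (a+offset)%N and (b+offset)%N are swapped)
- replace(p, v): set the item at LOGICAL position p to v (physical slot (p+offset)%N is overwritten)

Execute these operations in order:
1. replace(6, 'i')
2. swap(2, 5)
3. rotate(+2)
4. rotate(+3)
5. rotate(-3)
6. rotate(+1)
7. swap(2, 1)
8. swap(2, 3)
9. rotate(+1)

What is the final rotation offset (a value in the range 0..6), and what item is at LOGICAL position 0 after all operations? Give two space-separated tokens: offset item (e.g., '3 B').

After op 1 (replace(6, 'i')): offset=0, physical=[A,B,C,D,E,F,i], logical=[A,B,C,D,E,F,i]
After op 2 (swap(2, 5)): offset=0, physical=[A,B,F,D,E,C,i], logical=[A,B,F,D,E,C,i]
After op 3 (rotate(+2)): offset=2, physical=[A,B,F,D,E,C,i], logical=[F,D,E,C,i,A,B]
After op 4 (rotate(+3)): offset=5, physical=[A,B,F,D,E,C,i], logical=[C,i,A,B,F,D,E]
After op 5 (rotate(-3)): offset=2, physical=[A,B,F,D,E,C,i], logical=[F,D,E,C,i,A,B]
After op 6 (rotate(+1)): offset=3, physical=[A,B,F,D,E,C,i], logical=[D,E,C,i,A,B,F]
After op 7 (swap(2, 1)): offset=3, physical=[A,B,F,D,C,E,i], logical=[D,C,E,i,A,B,F]
After op 8 (swap(2, 3)): offset=3, physical=[A,B,F,D,C,i,E], logical=[D,C,i,E,A,B,F]
After op 9 (rotate(+1)): offset=4, physical=[A,B,F,D,C,i,E], logical=[C,i,E,A,B,F,D]

Answer: 4 C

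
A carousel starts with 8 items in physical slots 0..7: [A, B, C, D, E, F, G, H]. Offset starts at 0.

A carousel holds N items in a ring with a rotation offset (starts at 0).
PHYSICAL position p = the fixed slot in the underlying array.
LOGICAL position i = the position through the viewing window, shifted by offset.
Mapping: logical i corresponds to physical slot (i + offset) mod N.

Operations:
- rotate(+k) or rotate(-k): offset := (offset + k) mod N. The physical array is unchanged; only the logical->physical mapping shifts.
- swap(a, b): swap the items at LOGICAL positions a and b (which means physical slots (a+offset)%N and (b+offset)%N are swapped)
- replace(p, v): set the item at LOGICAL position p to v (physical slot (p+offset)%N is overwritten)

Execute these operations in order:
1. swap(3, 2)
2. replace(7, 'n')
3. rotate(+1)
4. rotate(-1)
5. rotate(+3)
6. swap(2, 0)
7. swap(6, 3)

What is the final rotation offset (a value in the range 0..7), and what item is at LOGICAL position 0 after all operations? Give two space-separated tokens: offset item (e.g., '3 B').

After op 1 (swap(3, 2)): offset=0, physical=[A,B,D,C,E,F,G,H], logical=[A,B,D,C,E,F,G,H]
After op 2 (replace(7, 'n')): offset=0, physical=[A,B,D,C,E,F,G,n], logical=[A,B,D,C,E,F,G,n]
After op 3 (rotate(+1)): offset=1, physical=[A,B,D,C,E,F,G,n], logical=[B,D,C,E,F,G,n,A]
After op 4 (rotate(-1)): offset=0, physical=[A,B,D,C,E,F,G,n], logical=[A,B,D,C,E,F,G,n]
After op 5 (rotate(+3)): offset=3, physical=[A,B,D,C,E,F,G,n], logical=[C,E,F,G,n,A,B,D]
After op 6 (swap(2, 0)): offset=3, physical=[A,B,D,F,E,C,G,n], logical=[F,E,C,G,n,A,B,D]
After op 7 (swap(6, 3)): offset=3, physical=[A,G,D,F,E,C,B,n], logical=[F,E,C,B,n,A,G,D]

Answer: 3 F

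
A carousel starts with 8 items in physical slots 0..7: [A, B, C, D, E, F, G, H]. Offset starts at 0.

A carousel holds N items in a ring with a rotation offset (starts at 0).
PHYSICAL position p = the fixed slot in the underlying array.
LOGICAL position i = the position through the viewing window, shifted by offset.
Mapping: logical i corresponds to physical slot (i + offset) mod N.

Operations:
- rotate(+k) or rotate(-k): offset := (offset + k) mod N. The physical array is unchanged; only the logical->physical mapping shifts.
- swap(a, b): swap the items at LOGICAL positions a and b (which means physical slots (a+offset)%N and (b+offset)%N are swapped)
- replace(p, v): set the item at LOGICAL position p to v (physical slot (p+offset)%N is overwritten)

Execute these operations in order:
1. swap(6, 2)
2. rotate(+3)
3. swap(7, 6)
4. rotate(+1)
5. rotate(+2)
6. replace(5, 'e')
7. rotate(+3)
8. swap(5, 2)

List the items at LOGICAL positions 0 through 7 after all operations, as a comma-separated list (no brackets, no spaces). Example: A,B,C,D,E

Answer: G,B,C,E,F,e,H,A

Derivation:
After op 1 (swap(6, 2)): offset=0, physical=[A,B,G,D,E,F,C,H], logical=[A,B,G,D,E,F,C,H]
After op 2 (rotate(+3)): offset=3, physical=[A,B,G,D,E,F,C,H], logical=[D,E,F,C,H,A,B,G]
After op 3 (swap(7, 6)): offset=3, physical=[A,G,B,D,E,F,C,H], logical=[D,E,F,C,H,A,G,B]
After op 4 (rotate(+1)): offset=4, physical=[A,G,B,D,E,F,C,H], logical=[E,F,C,H,A,G,B,D]
After op 5 (rotate(+2)): offset=6, physical=[A,G,B,D,E,F,C,H], logical=[C,H,A,G,B,D,E,F]
After op 6 (replace(5, 'e')): offset=6, physical=[A,G,B,e,E,F,C,H], logical=[C,H,A,G,B,e,E,F]
After op 7 (rotate(+3)): offset=1, physical=[A,G,B,e,E,F,C,H], logical=[G,B,e,E,F,C,H,A]
After op 8 (swap(5, 2)): offset=1, physical=[A,G,B,C,E,F,e,H], logical=[G,B,C,E,F,e,H,A]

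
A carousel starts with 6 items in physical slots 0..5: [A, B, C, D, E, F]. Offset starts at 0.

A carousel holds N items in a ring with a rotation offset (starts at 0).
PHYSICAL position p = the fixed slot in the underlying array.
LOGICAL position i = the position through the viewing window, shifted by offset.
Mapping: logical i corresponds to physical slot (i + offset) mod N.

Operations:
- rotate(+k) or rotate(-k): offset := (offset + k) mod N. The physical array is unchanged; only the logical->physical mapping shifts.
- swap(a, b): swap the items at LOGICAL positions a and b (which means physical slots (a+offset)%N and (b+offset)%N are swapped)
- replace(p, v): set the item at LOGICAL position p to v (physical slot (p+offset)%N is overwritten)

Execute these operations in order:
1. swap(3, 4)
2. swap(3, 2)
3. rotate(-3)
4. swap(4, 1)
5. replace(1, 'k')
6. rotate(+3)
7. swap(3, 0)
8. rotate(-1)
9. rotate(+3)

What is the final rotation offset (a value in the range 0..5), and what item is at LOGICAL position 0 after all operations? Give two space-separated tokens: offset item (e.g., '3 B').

After op 1 (swap(3, 4)): offset=0, physical=[A,B,C,E,D,F], logical=[A,B,C,E,D,F]
After op 2 (swap(3, 2)): offset=0, physical=[A,B,E,C,D,F], logical=[A,B,E,C,D,F]
After op 3 (rotate(-3)): offset=3, physical=[A,B,E,C,D,F], logical=[C,D,F,A,B,E]
After op 4 (swap(4, 1)): offset=3, physical=[A,D,E,C,B,F], logical=[C,B,F,A,D,E]
After op 5 (replace(1, 'k')): offset=3, physical=[A,D,E,C,k,F], logical=[C,k,F,A,D,E]
After op 6 (rotate(+3)): offset=0, physical=[A,D,E,C,k,F], logical=[A,D,E,C,k,F]
After op 7 (swap(3, 0)): offset=0, physical=[C,D,E,A,k,F], logical=[C,D,E,A,k,F]
After op 8 (rotate(-1)): offset=5, physical=[C,D,E,A,k,F], logical=[F,C,D,E,A,k]
After op 9 (rotate(+3)): offset=2, physical=[C,D,E,A,k,F], logical=[E,A,k,F,C,D]

Answer: 2 E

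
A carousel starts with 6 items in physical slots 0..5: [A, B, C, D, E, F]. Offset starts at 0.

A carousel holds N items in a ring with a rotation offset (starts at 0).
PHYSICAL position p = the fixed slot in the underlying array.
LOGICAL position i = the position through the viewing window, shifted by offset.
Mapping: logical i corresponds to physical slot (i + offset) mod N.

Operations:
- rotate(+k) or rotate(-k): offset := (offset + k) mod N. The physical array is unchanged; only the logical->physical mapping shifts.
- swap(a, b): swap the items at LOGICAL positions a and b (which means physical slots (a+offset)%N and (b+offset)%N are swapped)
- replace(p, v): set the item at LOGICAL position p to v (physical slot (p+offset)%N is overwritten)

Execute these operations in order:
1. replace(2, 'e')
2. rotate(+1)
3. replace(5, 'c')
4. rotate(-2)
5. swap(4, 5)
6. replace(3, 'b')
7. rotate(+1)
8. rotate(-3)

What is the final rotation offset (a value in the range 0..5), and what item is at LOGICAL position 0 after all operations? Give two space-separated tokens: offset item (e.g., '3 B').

After op 1 (replace(2, 'e')): offset=0, physical=[A,B,e,D,E,F], logical=[A,B,e,D,E,F]
After op 2 (rotate(+1)): offset=1, physical=[A,B,e,D,E,F], logical=[B,e,D,E,F,A]
After op 3 (replace(5, 'c')): offset=1, physical=[c,B,e,D,E,F], logical=[B,e,D,E,F,c]
After op 4 (rotate(-2)): offset=5, physical=[c,B,e,D,E,F], logical=[F,c,B,e,D,E]
After op 5 (swap(4, 5)): offset=5, physical=[c,B,e,E,D,F], logical=[F,c,B,e,E,D]
After op 6 (replace(3, 'b')): offset=5, physical=[c,B,b,E,D,F], logical=[F,c,B,b,E,D]
After op 7 (rotate(+1)): offset=0, physical=[c,B,b,E,D,F], logical=[c,B,b,E,D,F]
After op 8 (rotate(-3)): offset=3, physical=[c,B,b,E,D,F], logical=[E,D,F,c,B,b]

Answer: 3 E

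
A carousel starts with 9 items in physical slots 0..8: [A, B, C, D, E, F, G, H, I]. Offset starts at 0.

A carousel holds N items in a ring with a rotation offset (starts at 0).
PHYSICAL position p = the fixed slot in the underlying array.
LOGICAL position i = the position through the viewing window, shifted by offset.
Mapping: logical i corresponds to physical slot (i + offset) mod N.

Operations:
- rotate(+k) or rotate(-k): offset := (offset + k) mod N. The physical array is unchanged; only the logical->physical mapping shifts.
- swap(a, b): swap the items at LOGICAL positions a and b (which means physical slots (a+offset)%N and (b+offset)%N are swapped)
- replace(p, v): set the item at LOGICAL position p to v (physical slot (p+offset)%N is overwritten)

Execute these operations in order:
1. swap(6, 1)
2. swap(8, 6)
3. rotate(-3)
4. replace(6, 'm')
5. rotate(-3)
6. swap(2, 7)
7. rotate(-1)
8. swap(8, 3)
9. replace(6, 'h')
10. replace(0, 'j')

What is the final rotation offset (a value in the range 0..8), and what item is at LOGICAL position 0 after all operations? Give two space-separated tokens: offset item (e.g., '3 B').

Answer: 2 j

Derivation:
After op 1 (swap(6, 1)): offset=0, physical=[A,G,C,D,E,F,B,H,I], logical=[A,G,C,D,E,F,B,H,I]
After op 2 (swap(8, 6)): offset=0, physical=[A,G,C,D,E,F,I,H,B], logical=[A,G,C,D,E,F,I,H,B]
After op 3 (rotate(-3)): offset=6, physical=[A,G,C,D,E,F,I,H,B], logical=[I,H,B,A,G,C,D,E,F]
After op 4 (replace(6, 'm')): offset=6, physical=[A,G,C,m,E,F,I,H,B], logical=[I,H,B,A,G,C,m,E,F]
After op 5 (rotate(-3)): offset=3, physical=[A,G,C,m,E,F,I,H,B], logical=[m,E,F,I,H,B,A,G,C]
After op 6 (swap(2, 7)): offset=3, physical=[A,F,C,m,E,G,I,H,B], logical=[m,E,G,I,H,B,A,F,C]
After op 7 (rotate(-1)): offset=2, physical=[A,F,C,m,E,G,I,H,B], logical=[C,m,E,G,I,H,B,A,F]
After op 8 (swap(8, 3)): offset=2, physical=[A,G,C,m,E,F,I,H,B], logical=[C,m,E,F,I,H,B,A,G]
After op 9 (replace(6, 'h')): offset=2, physical=[A,G,C,m,E,F,I,H,h], logical=[C,m,E,F,I,H,h,A,G]
After op 10 (replace(0, 'j')): offset=2, physical=[A,G,j,m,E,F,I,H,h], logical=[j,m,E,F,I,H,h,A,G]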